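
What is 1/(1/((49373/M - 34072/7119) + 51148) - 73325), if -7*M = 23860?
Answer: -8684692159691/636805052439483235 ≈ -1.3638e-5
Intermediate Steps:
M = -23860/7 (M = -⅐*23860 = -23860/7 ≈ -3408.6)
1/(1/((49373/M - 34072/7119) + 51148) - 73325) = 1/(1/((49373/(-23860/7) - 34072/7119) + 51148) - 73325) = 1/(1/((49373*(-7/23860) - 34072*1/7119) + 51148) - 73325) = 1/(1/((-345611/23860 - 34072/7119) + 51148) - 73325) = 1/(1/(-3273362629/169859340 + 51148) - 73325) = 1/(1/(8684692159691/169859340) - 73325) = 1/(169859340/8684692159691 - 73325) = 1/(-636805052439483235/8684692159691) = -8684692159691/636805052439483235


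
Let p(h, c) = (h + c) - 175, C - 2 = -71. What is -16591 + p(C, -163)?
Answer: -16998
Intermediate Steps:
C = -69 (C = 2 - 71 = -69)
p(h, c) = -175 + c + h (p(h, c) = (c + h) - 175 = -175 + c + h)
-16591 + p(C, -163) = -16591 + (-175 - 163 - 69) = -16591 - 407 = -16998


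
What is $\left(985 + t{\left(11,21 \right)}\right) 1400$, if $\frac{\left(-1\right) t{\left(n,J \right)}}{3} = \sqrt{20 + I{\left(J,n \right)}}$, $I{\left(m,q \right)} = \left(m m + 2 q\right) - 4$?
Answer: $1379000 - 4200 \sqrt{479} \approx 1.2871 \cdot 10^{6}$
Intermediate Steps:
$I{\left(m,q \right)} = -4 + m^{2} + 2 q$ ($I{\left(m,q \right)} = \left(m^{2} + 2 q\right) - 4 = -4 + m^{2} + 2 q$)
$t{\left(n,J \right)} = - 3 \sqrt{16 + J^{2} + 2 n}$ ($t{\left(n,J \right)} = - 3 \sqrt{20 + \left(-4 + J^{2} + 2 n\right)} = - 3 \sqrt{16 + J^{2} + 2 n}$)
$\left(985 + t{\left(11,21 \right)}\right) 1400 = \left(985 - 3 \sqrt{16 + 21^{2} + 2 \cdot 11}\right) 1400 = \left(985 - 3 \sqrt{16 + 441 + 22}\right) 1400 = \left(985 - 3 \sqrt{479}\right) 1400 = 1379000 - 4200 \sqrt{479}$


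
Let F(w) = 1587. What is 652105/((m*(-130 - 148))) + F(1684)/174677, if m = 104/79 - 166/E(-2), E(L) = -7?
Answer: -62984876135393/672170371452 ≈ -93.704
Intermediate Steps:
m = 13842/553 (m = 104/79 - 166/(-7) = 104*(1/79) - 166*(-⅐) = 104/79 + 166/7 = 13842/553 ≈ 25.031)
652105/((m*(-130 - 148))) + F(1684)/174677 = 652105/((13842*(-130 - 148)/553)) + 1587/174677 = 652105/(((13842/553)*(-278))) + 1587*(1/174677) = 652105/(-3848076/553) + 1587/174677 = 652105*(-553/3848076) + 1587/174677 = -360614065/3848076 + 1587/174677 = -62984876135393/672170371452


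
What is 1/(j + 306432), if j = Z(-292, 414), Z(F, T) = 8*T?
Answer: 1/309744 ≈ 3.2285e-6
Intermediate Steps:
j = 3312 (j = 8*414 = 3312)
1/(j + 306432) = 1/(3312 + 306432) = 1/309744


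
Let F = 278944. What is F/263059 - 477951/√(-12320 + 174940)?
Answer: 278944/263059 - 477951*√40655/81310 ≈ -1184.2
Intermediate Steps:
F/263059 - 477951/√(-12320 + 174940) = 278944/263059 - 477951/√(-12320 + 174940) = 278944*(1/263059) - 477951*√40655/81310 = 278944/263059 - 477951*√40655/81310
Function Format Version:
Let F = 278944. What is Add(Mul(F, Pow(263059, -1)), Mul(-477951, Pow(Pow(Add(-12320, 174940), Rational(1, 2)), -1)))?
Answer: Add(Rational(278944, 263059), Mul(Rational(-477951, 81310), Pow(40655, Rational(1, 2)))) ≈ -1184.2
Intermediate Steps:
Add(Mul(F, Pow(263059, -1)), Mul(-477951, Pow(Pow(Add(-12320, 174940), Rational(1, 2)), -1))) = Add(Mul(278944, Pow(263059, -1)), Mul(-477951, Pow(Pow(Add(-12320, 174940), Rational(1, 2)), -1))) = Add(Mul(278944, Rational(1, 263059)), Mul(-477951, Pow(Pow(162620, Rational(1, 2)), -1))) = Add(Rational(278944, 263059), Mul(-477951, Pow(Mul(2, Pow(40655, Rational(1, 2))), -1))) = Add(Rational(278944, 263059), Mul(-477951, Mul(Rational(1, 81310), Pow(40655, Rational(1, 2))))) = Add(Rational(278944, 263059), Mul(Rational(-477951, 81310), Pow(40655, Rational(1, 2))))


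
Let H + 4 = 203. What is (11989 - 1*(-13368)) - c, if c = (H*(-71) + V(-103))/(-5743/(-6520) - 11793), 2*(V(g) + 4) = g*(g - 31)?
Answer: 1949516080629/76884617 ≈ 25356.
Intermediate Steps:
H = 199 (H = -4 + 203 = 199)
V(g) = -4 + g*(-31 + g)/2 (V(g) = -4 + (g*(g - 31))/2 = -4 + (g*(-31 + g))/2 = -4 + g*(-31 + g)/2)
c = 47152640/76884617 (c = (199*(-71) + (-4 + (½)*(-103)² - 31/2*(-103)))/(-5743/(-6520) - 11793) = (-14129 + (-4 + (½)*10609 + 3193/2))/(-5743*(-1/6520) - 11793) = (-14129 + (-4 + 10609/2 + 3193/2))/(5743/6520 - 11793) = (-14129 + 6897)/(-76884617/6520) = -7232*(-6520/76884617) = 47152640/76884617 ≈ 0.61329)
(11989 - 1*(-13368)) - c = (11989 - 1*(-13368)) - 1*47152640/76884617 = (11989 + 13368) - 47152640/76884617 = 25357 - 47152640/76884617 = 1949516080629/76884617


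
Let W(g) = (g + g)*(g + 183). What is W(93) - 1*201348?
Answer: -150012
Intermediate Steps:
W(g) = 2*g*(183 + g) (W(g) = (2*g)*(183 + g) = 2*g*(183 + g))
W(93) - 1*201348 = 2*93*(183 + 93) - 1*201348 = 2*93*276 - 201348 = 51336 - 201348 = -150012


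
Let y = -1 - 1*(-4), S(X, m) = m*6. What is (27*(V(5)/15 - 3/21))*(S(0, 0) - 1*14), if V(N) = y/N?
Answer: 972/25 ≈ 38.880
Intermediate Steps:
S(X, m) = 6*m
y = 3 (y = -1 + 4 = 3)
V(N) = 3/N
(27*(V(5)/15 - 3/21))*(S(0, 0) - 1*14) = (27*((3/5)/15 - 3/21))*(6*0 - 1*14) = (27*((3*(1/5))*(1/15) - 3*1/21))*(0 - 14) = (27*((3/5)*(1/15) - 1/7))*(-14) = (27*(1/25 - 1/7))*(-14) = (27*(-18/175))*(-14) = -486/175*(-14) = 972/25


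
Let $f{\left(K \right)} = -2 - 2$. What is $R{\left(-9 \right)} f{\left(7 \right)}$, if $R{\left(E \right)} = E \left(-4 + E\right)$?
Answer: $-468$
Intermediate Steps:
$f{\left(K \right)} = -4$
$R{\left(-9 \right)} f{\left(7 \right)} = - 9 \left(-4 - 9\right) \left(-4\right) = \left(-9\right) \left(-13\right) \left(-4\right) = 117 \left(-4\right) = -468$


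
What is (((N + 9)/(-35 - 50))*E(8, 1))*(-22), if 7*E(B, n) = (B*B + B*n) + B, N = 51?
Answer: 21120/119 ≈ 177.48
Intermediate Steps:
E(B, n) = B/7 + B²/7 + B*n/7 (E(B, n) = ((B*B + B*n) + B)/7 = ((B² + B*n) + B)/7 = (B + B² + B*n)/7 = B/7 + B²/7 + B*n/7)
(((N + 9)/(-35 - 50))*E(8, 1))*(-22) = (((51 + 9)/(-35 - 50))*((⅐)*8*(1 + 8 + 1)))*(-22) = ((60/(-85))*((⅐)*8*10))*(-22) = ((60*(-1/85))*(80/7))*(-22) = -12/17*80/7*(-22) = -960/119*(-22) = 21120/119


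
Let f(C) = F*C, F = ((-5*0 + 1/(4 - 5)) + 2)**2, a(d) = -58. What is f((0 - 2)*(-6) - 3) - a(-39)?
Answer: 67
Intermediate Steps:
F = 1 (F = ((0 + 1/(-1)) + 2)**2 = ((0 - 1) + 2)**2 = (-1 + 2)**2 = 1**2 = 1)
f(C) = C (f(C) = 1*C = C)
f((0 - 2)*(-6) - 3) - a(-39) = ((0 - 2)*(-6) - 3) - 1*(-58) = (-2*(-6) - 3) + 58 = (12 - 3) + 58 = 9 + 58 = 67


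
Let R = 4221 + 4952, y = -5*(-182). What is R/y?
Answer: 9173/910 ≈ 10.080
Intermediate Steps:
y = 910
R = 9173
R/y = 9173/910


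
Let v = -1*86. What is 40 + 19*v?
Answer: -1594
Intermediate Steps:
v = -86
40 + 19*v = 40 + 19*(-86) = 40 - 1634 = -1594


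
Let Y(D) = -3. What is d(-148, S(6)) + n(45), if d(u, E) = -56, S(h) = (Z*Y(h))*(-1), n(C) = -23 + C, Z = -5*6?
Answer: -34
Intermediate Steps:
Z = -30 (Z = -1*30 = -30)
S(h) = -90 (S(h) = -30*(-3)*(-1) = 90*(-1) = -90)
d(-148, S(6)) + n(45) = -56 + (-23 + 45) = -56 + 22 = -34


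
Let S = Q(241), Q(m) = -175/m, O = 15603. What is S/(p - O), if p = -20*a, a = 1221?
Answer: 175/9645543 ≈ 1.8143e-5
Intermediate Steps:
p = -24420 (p = -20*1221 = -24420)
S = -175/241 ≈ -0.72614
S/(p - O) = -175/(241*(-24420 - 1*15603)) = -175/(241*(-24420 - 15603)) = -175/241/(-40023) = -175/241*(-1/40023) = 175/9645543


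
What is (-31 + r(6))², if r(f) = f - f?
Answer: 961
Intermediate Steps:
r(f) = 0
(-31 + r(6))² = (-31 + 0)² = (-31)² = 961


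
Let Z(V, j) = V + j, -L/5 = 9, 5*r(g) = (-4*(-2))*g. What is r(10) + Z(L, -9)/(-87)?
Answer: 482/29 ≈ 16.621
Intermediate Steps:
r(g) = 8*g/5 (r(g) = ((-4*(-2))*g)/5 = (8*g)/5 = 8*g/5)
L = -45 (L = -5*9 = -45)
r(10) + Z(L, -9)/(-87) = (8/5)*10 + (-45 - 9)/(-87) = 16 - 1/87*(-54) = 16 + 18/29 = 482/29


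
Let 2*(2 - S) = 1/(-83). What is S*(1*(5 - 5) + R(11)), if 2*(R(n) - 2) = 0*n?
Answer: 333/83 ≈ 4.0120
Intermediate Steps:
S = 333/166 (S = 2 - ½/(-83) = 2 - ½*(-1/83) = 2 + 1/166 = 333/166 ≈ 2.0060)
R(n) = 2 (R(n) = 2 + (0*n)/2 = 2 + (½)*0 = 2 + 0 = 2)
S*(1*(5 - 5) + R(11)) = 333*(1*(5 - 5) + 2)/166 = 333*(1*0 + 2)/166 = 333*(0 + 2)/166 = (333/166)*2 = 333/83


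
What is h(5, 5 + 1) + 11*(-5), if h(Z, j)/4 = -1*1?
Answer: -59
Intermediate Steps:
h(Z, j) = -4 (h(Z, j) = 4*(-1*1) = 4*(-1) = -4)
h(5, 5 + 1) + 11*(-5) = -4 + 11*(-5) = -4 - 55 = -59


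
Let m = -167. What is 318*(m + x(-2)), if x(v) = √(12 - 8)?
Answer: -52470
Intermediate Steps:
x(v) = 2 (x(v) = √4 = 2)
318*(m + x(-2)) = 318*(-167 + 2) = 318*(-165) = -52470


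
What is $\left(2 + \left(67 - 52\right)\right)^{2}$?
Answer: $289$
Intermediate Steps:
$\left(2 + \left(67 - 52\right)\right)^{2} = \left(2 + 15\right)^{2} = 17^{2} = 289$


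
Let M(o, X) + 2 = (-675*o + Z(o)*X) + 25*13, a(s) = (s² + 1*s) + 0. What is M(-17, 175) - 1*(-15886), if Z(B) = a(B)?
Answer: 75284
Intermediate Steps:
a(s) = s + s² (a(s) = (s² + s) + 0 = (s + s²) + 0 = s + s²)
Z(B) = B*(1 + B)
M(o, X) = 323 - 675*o + X*o*(1 + o) (M(o, X) = -2 + ((-675*o + (o*(1 + o))*X) + 25*13) = -2 + ((-675*o + X*o*(1 + o)) + 325) = -2 + (325 - 675*o + X*o*(1 + o)) = 323 - 675*o + X*o*(1 + o))
M(-17, 175) - 1*(-15886) = (323 - 675*(-17) + 175*(-17)*(1 - 17)) - 1*(-15886) = (323 + 11475 + 175*(-17)*(-16)) + 15886 = (323 + 11475 + 47600) + 15886 = 59398 + 15886 = 75284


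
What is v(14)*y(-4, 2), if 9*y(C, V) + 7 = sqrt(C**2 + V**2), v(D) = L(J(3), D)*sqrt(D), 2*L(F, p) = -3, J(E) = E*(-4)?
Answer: sqrt(14)*(7 - 2*sqrt(5))/6 ≈ 1.5764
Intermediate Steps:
J(E) = -4*E
L(F, p) = -3/2 (L(F, p) = (1/2)*(-3) = -3/2)
v(D) = -3*sqrt(D)/2
y(C, V) = -7/9 + sqrt(C**2 + V**2)/9
v(14)*y(-4, 2) = (-3*sqrt(14)/2)*(-7/9 + sqrt((-4)**2 + 2**2)/9) = (-3*sqrt(14)/2)*(-7/9 + sqrt(16 + 4)/9) = (-3*sqrt(14)/2)*(-7/9 + sqrt(20)/9) = (-3*sqrt(14)/2)*(-7/9 + (2*sqrt(5))/9) = (-3*sqrt(14)/2)*(-7/9 + 2*sqrt(5)/9) = -3*sqrt(14)*(-7/9 + 2*sqrt(5)/9)/2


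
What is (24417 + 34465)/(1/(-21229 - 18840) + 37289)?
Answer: 1179671429/747066470 ≈ 1.5791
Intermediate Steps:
(24417 + 34465)/(1/(-21229 - 18840) + 37289) = 58882/(1/(-40069) + 37289) = 58882/(-1/40069 + 37289) = 58882/(1494132940/40069) = 58882*(40069/1494132940) = 1179671429/747066470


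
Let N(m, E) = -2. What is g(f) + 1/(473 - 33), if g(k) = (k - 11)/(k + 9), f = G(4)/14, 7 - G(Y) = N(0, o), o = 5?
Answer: -12733/11880 ≈ -1.0718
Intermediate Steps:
G(Y) = 9 (G(Y) = 7 - 1*(-2) = 7 + 2 = 9)
f = 9/14 ≈ 0.64286
g(k) = (-11 + k)/(9 + k)
g(f) + 1/(473 - 33) = (-11 + 9/14)/(9 + 9/14) + 1/(473 - 33) = -145/14/(135/14) + 1/440 = (14/135)*(-145/14) + 1/440 = -29/27 + 1/440 = -12733/11880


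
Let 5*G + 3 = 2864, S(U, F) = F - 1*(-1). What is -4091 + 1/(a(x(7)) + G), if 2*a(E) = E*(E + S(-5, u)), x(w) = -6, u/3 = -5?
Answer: -12931646/3161 ≈ -4091.0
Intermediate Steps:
u = -15 (u = 3*(-5) = -15)
S(U, F) = 1 + F (S(U, F) = F + 1 = 1 + F)
G = 2861/5 (G = -⅗ + (⅕)*2864 = -⅗ + 2864/5 = 2861/5 ≈ 572.20)
a(E) = E*(-14 + E)/2 (a(E) = (E*(E + (1 - 15)))/2 = (E*(E - 14))/2 = (E*(-14 + E))/2 = E*(-14 + E)/2)
-4091 + 1/(a(x(7)) + G) = -4091 + 1/((½)*(-6)*(-14 - 6) + 2861/5) = -4091 + 1/((½)*(-6)*(-20) + 2861/5) = -4091 + 1/(60 + 2861/5) = -4091 + 1/(3161/5) = -4091 + 5/3161 = -12931646/3161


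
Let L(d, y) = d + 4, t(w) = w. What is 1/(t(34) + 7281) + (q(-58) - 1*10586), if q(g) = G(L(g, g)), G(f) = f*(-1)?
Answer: -77041579/7315 ≈ -10532.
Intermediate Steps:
L(d, y) = 4 + d
G(f) = -f
q(g) = -4 - g (q(g) = -(4 + g) = -4 - g)
1/(t(34) + 7281) + (q(-58) - 1*10586) = 1/(34 + 7281) + ((-4 - 1*(-58)) - 1*10586) = 1/7315 + ((-4 + 58) - 10586) = 1/7315 + (54 - 10586) = 1/7315 - 10532 = -77041579/7315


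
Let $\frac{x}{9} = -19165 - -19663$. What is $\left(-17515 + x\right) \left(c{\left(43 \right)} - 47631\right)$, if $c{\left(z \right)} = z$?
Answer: $620214404$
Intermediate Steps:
$x = 4482$ ($x = 9 \left(-19165 - -19663\right) = 9 \left(-19165 + 19663\right) = 9 \cdot 498 = 4482$)
$\left(-17515 + x\right) \left(c{\left(43 \right)} - 47631\right) = \left(-17515 + 4482\right) \left(43 - 47631\right) = \left(-13033\right) \left(-47588\right) = 620214404$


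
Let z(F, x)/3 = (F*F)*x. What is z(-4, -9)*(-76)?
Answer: 32832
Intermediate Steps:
z(F, x) = 3*x*F**2 (z(F, x) = 3*((F*F)*x) = 3*(F**2*x) = 3*(x*F**2) = 3*x*F**2)
z(-4, -9)*(-76) = (3*(-9)*(-4)**2)*(-76) = (3*(-9)*16)*(-76) = -432*(-76) = 32832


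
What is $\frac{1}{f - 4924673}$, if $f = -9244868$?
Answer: $- \frac{1}{14169541} \approx -7.0574 \cdot 10^{-8}$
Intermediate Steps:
$\frac{1}{f - 4924673} = \frac{1}{-9244868 - 4924673} = \frac{1}{-14169541} = - \frac{1}{14169541}$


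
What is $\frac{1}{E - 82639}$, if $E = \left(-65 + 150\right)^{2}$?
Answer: $- \frac{1}{75414} \approx -1.326 \cdot 10^{-5}$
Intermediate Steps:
$E = 7225$ ($E = 85^{2} = 7225$)
$\frac{1}{E - 82639} = \frac{1}{7225 - 82639} = \frac{1}{-75414} = - \frac{1}{75414}$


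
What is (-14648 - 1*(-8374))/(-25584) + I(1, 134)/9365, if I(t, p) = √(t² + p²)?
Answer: 3137/12792 + √17957/9365 ≈ 0.25954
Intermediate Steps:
I(t, p) = √(p² + t²)
(-14648 - 1*(-8374))/(-25584) + I(1, 134)/9365 = (-14648 - 1*(-8374))/(-25584) + √(134² + 1²)/9365 = (-14648 + 8374)*(-1/25584) + √(17956 + 1)*(1/9365) = -6274*(-1/25584) + √17957*(1/9365) = 3137/12792 + √17957/9365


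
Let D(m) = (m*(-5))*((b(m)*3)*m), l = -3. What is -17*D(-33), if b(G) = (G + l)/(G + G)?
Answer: 151470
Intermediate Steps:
b(G) = (-3 + G)/(2*G) (b(G) = (G - 3)/(G + G) = (-3 + G)/((2*G)) = (-3 + G)*(1/(2*G)) = (-3 + G)/(2*G))
D(m) = -5*m*(-9/2 + 3*m/2) (D(m) = (m*(-5))*((((-3 + m)/(2*m))*3)*m) = (-5*m)*((3*(-3 + m)/(2*m))*m) = (-5*m)*(-9/2 + 3*m/2) = -5*m*(-9/2 + 3*m/2))
-17*D(-33) = -255*(-33)*(3 - 1*(-33))/2 = -255*(-33)*(3 + 33)/2 = -255*(-33)*36/2 = -17*(-8910) = 151470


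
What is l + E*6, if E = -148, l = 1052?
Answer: 164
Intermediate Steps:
l + E*6 = 1052 - 148*6 = 1052 - 888 = 164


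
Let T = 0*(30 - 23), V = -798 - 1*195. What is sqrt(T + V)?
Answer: I*sqrt(993) ≈ 31.512*I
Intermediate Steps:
V = -993 (V = -798 - 195 = -993)
T = 0 (T = 0*7 = 0)
sqrt(T + V) = sqrt(0 - 993) = sqrt(-993) = I*sqrt(993)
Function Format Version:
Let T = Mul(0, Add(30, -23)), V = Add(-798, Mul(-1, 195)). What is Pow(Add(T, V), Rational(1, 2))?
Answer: Mul(I, Pow(993, Rational(1, 2))) ≈ Mul(31.512, I)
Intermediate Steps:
V = -993 (V = Add(-798, -195) = -993)
T = 0 (T = Mul(0, 7) = 0)
Pow(Add(T, V), Rational(1, 2)) = Pow(Add(0, -993), Rational(1, 2)) = Pow(-993, Rational(1, 2)) = Mul(I, Pow(993, Rational(1, 2)))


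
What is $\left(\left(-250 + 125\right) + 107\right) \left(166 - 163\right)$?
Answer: $-54$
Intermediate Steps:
$\left(\left(-250 + 125\right) + 107\right) \left(166 - 163\right) = \left(-125 + 107\right) 3 = \left(-18\right) 3 = -54$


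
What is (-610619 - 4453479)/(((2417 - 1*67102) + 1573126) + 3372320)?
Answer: -5064098/4880761 ≈ -1.0376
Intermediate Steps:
(-610619 - 4453479)/(((2417 - 1*67102) + 1573126) + 3372320) = -5064098/(((2417 - 67102) + 1573126) + 3372320) = -5064098/((-64685 + 1573126) + 3372320) = -5064098/(1508441 + 3372320) = -5064098/4880761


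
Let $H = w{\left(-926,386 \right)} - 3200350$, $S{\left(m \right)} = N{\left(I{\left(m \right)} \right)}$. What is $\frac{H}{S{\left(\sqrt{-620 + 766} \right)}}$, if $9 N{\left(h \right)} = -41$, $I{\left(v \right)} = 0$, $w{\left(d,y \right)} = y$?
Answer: $\frac{28799676}{41} \approx 7.0243 \cdot 10^{5}$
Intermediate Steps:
$N{\left(h \right)} = - \frac{41}{9}$ ($N{\left(h \right)} = \frac{1}{9} \left(-41\right) = - \frac{41}{9}$)
$S{\left(m \right)} = - \frac{41}{9}$
$H = -3199964$ ($H = 386 - 3200350 = -3199964$)
$\frac{H}{S{\left(\sqrt{-620 + 766} \right)}} = - \frac{3199964}{- \frac{41}{9}} = \left(-3199964\right) \left(- \frac{9}{41}\right) = \frac{28799676}{41}$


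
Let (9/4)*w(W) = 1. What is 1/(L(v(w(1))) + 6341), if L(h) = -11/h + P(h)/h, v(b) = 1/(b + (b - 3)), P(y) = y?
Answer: 9/57287 ≈ 0.00015710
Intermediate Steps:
w(W) = 4/9 (w(W) = (4/9)*1 = 4/9)
v(b) = 1/(-3 + 2*b) (v(b) = 1/(b + (-3 + b)) = 1/(-3 + 2*b))
L(h) = 1 - 11/h (L(h) = -11/h + h/h = -11/h + 1 = 1 - 11/h)
1/(L(v(w(1))) + 6341) = 1/((-11 + 1/(-3 + 2*(4/9)))/(1/(-3 + 2*(4/9))) + 6341) = 1/((-11 + 1/(-3 + 8/9))/(1/(-3 + 8/9)) + 6341) = 1/((-11 + 1/(-19/9))/(1/(-19/9)) + 6341) = 1/((-11 - 9/19)/(-9/19) + 6341) = 1/(-19/9*(-218/19) + 6341) = 1/(218/9 + 6341) = 1/(57287/9) = 9/57287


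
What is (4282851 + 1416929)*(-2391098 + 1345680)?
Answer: -5958652608040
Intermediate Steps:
(4282851 + 1416929)*(-2391098 + 1345680) = 5699780*(-1045418) = -5958652608040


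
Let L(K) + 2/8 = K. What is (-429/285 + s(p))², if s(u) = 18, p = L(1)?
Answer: 2455489/9025 ≈ 272.08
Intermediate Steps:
L(K) = -¼ + K
p = ¾ (p = -¼ + 1 = ¾ ≈ 0.75000)
(-429/285 + s(p))² = (-429/285 + 18)² = (-429*1/285 + 18)² = (-143/95 + 18)² = (1567/95)² = 2455489/9025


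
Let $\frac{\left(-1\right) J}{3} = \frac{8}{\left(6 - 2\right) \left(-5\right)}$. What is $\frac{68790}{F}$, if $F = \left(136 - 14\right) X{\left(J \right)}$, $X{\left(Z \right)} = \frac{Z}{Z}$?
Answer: $\frac{34395}{61} \approx 563.85$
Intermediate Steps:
$J = \frac{6}{5}$ ($J = - 3 \frac{8}{\left(6 - 2\right) \left(-5\right)} = - 3 \frac{8}{4 \left(-5\right)} = - 3 \frac{8}{-20} = - 3 \cdot 8 \left(- \frac{1}{20}\right) = \left(-3\right) \left(- \frac{2}{5}\right) = \frac{6}{5} \approx 1.2$)
$X{\left(Z \right)} = 1$
$F = 122$ ($F = \left(136 - 14\right) 1 = 122 \cdot 1 = 122$)
$\frac{68790}{F} = \frac{68790}{122} = 68790 \cdot \frac{1}{122} = \frac{34395}{61}$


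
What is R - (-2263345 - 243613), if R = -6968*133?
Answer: 1580214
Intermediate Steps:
R = -926744
R - (-2263345 - 243613) = -926744 - (-2263345 - 243613) = -926744 - 1*(-2506958) = -926744 + 2506958 = 1580214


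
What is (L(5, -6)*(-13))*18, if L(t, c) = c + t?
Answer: 234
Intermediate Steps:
(L(5, -6)*(-13))*18 = ((-6 + 5)*(-13))*18 = -1*(-13)*18 = 13*18 = 234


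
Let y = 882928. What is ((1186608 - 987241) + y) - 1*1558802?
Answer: -476507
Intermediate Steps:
((1186608 - 987241) + y) - 1*1558802 = ((1186608 - 987241) + 882928) - 1*1558802 = (199367 + 882928) - 1558802 = 1082295 - 1558802 = -476507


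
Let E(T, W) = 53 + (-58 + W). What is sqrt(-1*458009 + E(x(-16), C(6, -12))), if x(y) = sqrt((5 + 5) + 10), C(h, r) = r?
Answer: I*sqrt(458026) ≈ 676.78*I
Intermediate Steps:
x(y) = 2*sqrt(5) (x(y) = sqrt(10 + 10) = sqrt(20) = 2*sqrt(5))
E(T, W) = -5 + W
sqrt(-1*458009 + E(x(-16), C(6, -12))) = sqrt(-1*458009 + (-5 - 12)) = sqrt(-458009 - 17) = sqrt(-458026) = I*sqrt(458026)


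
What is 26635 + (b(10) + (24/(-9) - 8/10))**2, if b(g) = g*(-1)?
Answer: 6033679/225 ≈ 26816.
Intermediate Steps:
b(g) = -g
26635 + (b(10) + (24/(-9) - 8/10))**2 = 26635 + (-1*10 + (24/(-9) - 8/10))**2 = 26635 + (-10 + (24*(-1/9) - 8*1/10))**2 = 26635 + (-10 + (-8/3 - 4/5))**2 = 26635 + (-10 - 52/15)**2 = 26635 + (-202/15)**2 = 26635 + 40804/225 = 6033679/225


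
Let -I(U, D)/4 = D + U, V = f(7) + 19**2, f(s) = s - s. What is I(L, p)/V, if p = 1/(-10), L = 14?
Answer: -278/1805 ≈ -0.15402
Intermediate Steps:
f(s) = 0
p = -1/10 ≈ -0.10000
V = 361 (V = 0 + 19**2 = 0 + 361 = 361)
I(U, D) = -4*D - 4*U (I(U, D) = -4*(D + U) = -4*D - 4*U)
I(L, p)/V = (-4*(-1/10) - 4*14)/361 = (2/5 - 56)*(1/361) = -278/5*1/361 = -278/1805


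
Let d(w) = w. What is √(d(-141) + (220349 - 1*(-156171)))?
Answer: √376379 ≈ 613.50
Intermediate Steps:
√(d(-141) + (220349 - 1*(-156171))) = √(-141 + (220349 - 1*(-156171))) = √(-141 + (220349 + 156171)) = √(-141 + 376520) = √376379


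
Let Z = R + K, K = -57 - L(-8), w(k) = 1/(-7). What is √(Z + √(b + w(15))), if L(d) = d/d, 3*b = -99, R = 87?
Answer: √(1421 + 14*I*√406)/7 ≈ 5.4114 + 0.53193*I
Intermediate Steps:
b = -33 (b = (⅓)*(-99) = -33)
L(d) = 1
w(k) = -⅐
K = -58 (K = -57 - 1*1 = -57 - 1 = -58)
Z = 29 (Z = 87 - 58 = 29)
√(Z + √(b + w(15))) = √(29 + √(-33 - ⅐)) = √(29 + √(-232/7)) = √(29 + 2*I*√406/7)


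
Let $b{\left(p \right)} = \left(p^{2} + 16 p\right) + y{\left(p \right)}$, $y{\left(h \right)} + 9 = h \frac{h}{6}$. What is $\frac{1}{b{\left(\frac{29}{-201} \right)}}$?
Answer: $- \frac{242406}{2735351} \approx -0.08862$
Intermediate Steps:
$y{\left(h \right)} = -9 + \frac{h^{2}}{6}$ ($y{\left(h \right)} = -9 + h \frac{h}{6} = -9 + \frac{h^{2}}{6}$)
$b{\left(p \right)} = -9 + 16 p + \frac{7 p^{2}}{6}$ ($b{\left(p \right)} = \left(p^{2} + 16 p\right) + \left(-9 + \frac{p^{2}}{6}\right) = -9 + 16 p + \frac{7 p^{2}}{6}$)
$\frac{1}{b{\left(\frac{29}{-201} \right)}} = \frac{1}{-9 + 16 \frac{29}{-201} + \frac{7 \left(\frac{29}{-201}\right)^{2}}{6}} = \frac{1}{-9 + 16 \cdot 29 \left(- \frac{1}{201}\right) + \frac{7 \left(29 \left(- \frac{1}{201}\right)\right)^{2}}{6}} = \frac{1}{-9 + 16 \left(- \frac{29}{201}\right) + \frac{7 \left(- \frac{29}{201}\right)^{2}}{6}} = \frac{1}{-9 - \frac{464}{201} + \frac{7}{6} \cdot \frac{841}{40401}} = \frac{1}{-9 - \frac{464}{201} + \frac{5887}{242406}} = \frac{1}{- \frac{2735351}{242406}} = - \frac{242406}{2735351}$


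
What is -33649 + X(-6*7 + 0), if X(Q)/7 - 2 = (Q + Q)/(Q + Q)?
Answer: -33628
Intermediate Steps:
X(Q) = 21 (X(Q) = 14 + 7*((Q + Q)/(Q + Q)) = 14 + 7*((2*Q)/((2*Q))) = 14 + 7*((2*Q)*(1/(2*Q))) = 14 + 7*1 = 14 + 7 = 21)
-33649 + X(-6*7 + 0) = -33649 + 21 = -33628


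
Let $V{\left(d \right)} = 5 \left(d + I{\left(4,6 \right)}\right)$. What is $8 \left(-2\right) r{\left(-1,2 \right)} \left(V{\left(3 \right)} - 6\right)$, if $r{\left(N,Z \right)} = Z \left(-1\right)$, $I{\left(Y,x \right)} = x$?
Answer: $1248$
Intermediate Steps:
$r{\left(N,Z \right)} = - Z$
$V{\left(d \right)} = 30 + 5 d$ ($V{\left(d \right)} = 5 \left(d + 6\right) = 5 \left(6 + d\right) = 30 + 5 d$)
$8 \left(-2\right) r{\left(-1,2 \right)} \left(V{\left(3 \right)} - 6\right) = 8 \left(-2\right) \left(\left(-1\right) 2\right) \left(\left(30 + 5 \cdot 3\right) - 6\right) = \left(-16\right) \left(-2\right) \left(\left(30 + 15\right) - 6\right) = 32 \left(45 - 6\right) = 32 \cdot 39 = 1248$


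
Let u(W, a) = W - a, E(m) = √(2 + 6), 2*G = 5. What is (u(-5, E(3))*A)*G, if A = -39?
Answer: 975/2 + 195*√2 ≈ 763.27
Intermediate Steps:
G = 5/2 (G = (½)*5 = 5/2 ≈ 2.5000)
E(m) = 2*√2 (E(m) = √8 = 2*√2)
(u(-5, E(3))*A)*G = ((-5 - 2*√2)*(-39))*(5/2) = (195 + 78*√2)*(5/2) = 975/2 + 195*√2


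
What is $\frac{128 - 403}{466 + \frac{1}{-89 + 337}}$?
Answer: $- \frac{68200}{115569} \approx -0.59012$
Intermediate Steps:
$\frac{128 - 403}{466 + \frac{1}{-89 + 337}} = - \frac{275}{466 + \frac{1}{248}} = - \frac{275}{\frac{115569}{248}} = \left(-275\right) \frac{248}{115569} = - \frac{68200}{115569}$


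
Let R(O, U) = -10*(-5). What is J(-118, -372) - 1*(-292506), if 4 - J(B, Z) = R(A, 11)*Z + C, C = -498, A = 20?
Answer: 311608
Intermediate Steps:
R(O, U) = 50
J(B, Z) = 502 - 50*Z (J(B, Z) = 4 - (50*Z - 498) = 4 - (-498 + 50*Z) = 4 + (498 - 50*Z) = 502 - 50*Z)
J(-118, -372) - 1*(-292506) = (502 - 50*(-372)) - 1*(-292506) = (502 + 18600) + 292506 = 19102 + 292506 = 311608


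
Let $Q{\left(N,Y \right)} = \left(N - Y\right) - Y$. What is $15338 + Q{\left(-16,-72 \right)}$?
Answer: $15466$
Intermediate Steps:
$Q{\left(N,Y \right)} = N - 2 Y$
$15338 + Q{\left(-16,-72 \right)} = 15338 - -128 = 15338 + \left(-16 + 144\right) = 15338 + 128 = 15466$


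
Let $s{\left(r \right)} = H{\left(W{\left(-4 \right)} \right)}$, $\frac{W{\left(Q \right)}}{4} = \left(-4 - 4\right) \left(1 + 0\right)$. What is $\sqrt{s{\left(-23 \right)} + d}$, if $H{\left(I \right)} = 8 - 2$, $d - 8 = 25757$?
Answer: $\sqrt{25771} \approx 160.53$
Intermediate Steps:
$W{\left(Q \right)} = -32$ ($W{\left(Q \right)} = 4 \left(-4 - 4\right) \left(1 + 0\right) = 4 \left(\left(-8\right) 1\right) = 4 \left(-8\right) = -32$)
$d = 25765$ ($d = 8 + 25757 = 25765$)
$H{\left(I \right)} = 6$
$s{\left(r \right)} = 6$
$\sqrt{s{\left(-23 \right)} + d} = \sqrt{6 + 25765} = \sqrt{25771}$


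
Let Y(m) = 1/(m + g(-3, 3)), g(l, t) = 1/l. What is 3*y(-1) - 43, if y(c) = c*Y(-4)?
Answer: -550/13 ≈ -42.308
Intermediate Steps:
Y(m) = 1/(-⅓ + m) (Y(m) = 1/(m + 1/(-3)) = 1/(m - ⅓) = 1/(-⅓ + m))
y(c) = -3*c/13 (y(c) = c*(3/(-1 + 3*(-4))) = c*(3/(-1 - 12)) = c*(3/(-13)) = c*(3*(-1/13)) = c*(-3/13) = -3*c/13)
3*y(-1) - 43 = 3*(-3/13*(-1)) - 43 = 3*(3/13) - 43 = 9/13 - 43 = -550/13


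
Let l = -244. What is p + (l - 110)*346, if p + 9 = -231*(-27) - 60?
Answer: -116316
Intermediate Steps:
p = 6168 (p = -9 + (-231*(-27) - 60) = -9 + (6237 - 60) = -9 + 6177 = 6168)
p + (l - 110)*346 = 6168 + (-244 - 110)*346 = 6168 - 354*346 = 6168 - 122484 = -116316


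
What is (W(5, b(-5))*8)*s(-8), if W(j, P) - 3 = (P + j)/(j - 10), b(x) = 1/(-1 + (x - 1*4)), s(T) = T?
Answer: -3232/25 ≈ -129.28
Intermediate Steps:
b(x) = 1/(-5 + x) (b(x) = 1/(-1 + (x - 4)) = 1/(-1 + (-4 + x)) = 1/(-5 + x))
W(j, P) = 3 + (P + j)/(-10 + j) (W(j, P) = 3 + (P + j)/(j - 10) = 3 + (P + j)/(-10 + j))
(W(5, b(-5))*8)*s(-8) = (((-30 + 1/(-5 - 5) + 4*5)/(-10 + 5))*8)*(-8) = (((-30 + 1/(-10) + 20)/(-5))*8)*(-8) = (-(-30 - ⅒ + 20)/5*8)*(-8) = (-⅕*(-101/10)*8)*(-8) = ((101/50)*8)*(-8) = (404/25)*(-8) = -3232/25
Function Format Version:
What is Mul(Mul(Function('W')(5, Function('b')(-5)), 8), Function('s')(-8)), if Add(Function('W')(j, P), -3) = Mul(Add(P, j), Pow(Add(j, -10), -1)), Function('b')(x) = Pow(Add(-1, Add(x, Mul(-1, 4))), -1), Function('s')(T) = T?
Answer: Rational(-3232, 25) ≈ -129.28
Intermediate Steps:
Function('b')(x) = Pow(Add(-5, x), -1) (Function('b')(x) = Pow(Add(-1, Add(x, -4)), -1) = Pow(Add(-1, Add(-4, x)), -1) = Pow(Add(-5, x), -1))
Function('W')(j, P) = Add(3, Mul(Pow(Add(-10, j), -1), Add(P, j))) (Function('W')(j, P) = Add(3, Mul(Add(P, j), Pow(Add(j, -10), -1))) = Add(3, Mul(Add(P, j), Pow(Add(-10, j), -1))) = Add(3, Mul(Pow(Add(-10, j), -1), Add(P, j))))
Mul(Mul(Function('W')(5, Function('b')(-5)), 8), Function('s')(-8)) = Mul(Mul(Mul(Pow(Add(-10, 5), -1), Add(-30, Pow(Add(-5, -5), -1), Mul(4, 5))), 8), -8) = Mul(Mul(Mul(Pow(-5, -1), Add(-30, Pow(-10, -1), 20)), 8), -8) = Mul(Mul(Mul(Rational(-1, 5), Add(-30, Rational(-1, 10), 20)), 8), -8) = Mul(Mul(Mul(Rational(-1, 5), Rational(-101, 10)), 8), -8) = Mul(Mul(Rational(101, 50), 8), -8) = Mul(Rational(404, 25), -8) = Rational(-3232, 25)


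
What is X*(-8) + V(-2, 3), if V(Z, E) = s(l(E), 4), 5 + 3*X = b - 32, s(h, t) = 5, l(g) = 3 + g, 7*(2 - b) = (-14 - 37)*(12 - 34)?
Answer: 11041/21 ≈ 525.76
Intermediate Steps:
b = -1108/7 (b = 2 - (-14 - 37)*(12 - 34)/7 = 2 - (-51)*(-22)/7 = 2 - ⅐*1122 = 2 - 1122/7 = -1108/7 ≈ -158.29)
X = -1367/21 (X = -5/3 + (-1108/7 - 32)/3 = -5/3 + (⅓)*(-1332/7) = -5/3 - 444/7 = -1367/21 ≈ -65.095)
V(Z, E) = 5
X*(-8) + V(-2, 3) = -1367/21*(-8) + 5 = 10936/21 + 5 = 11041/21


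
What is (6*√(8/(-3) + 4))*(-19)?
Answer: -76*√3 ≈ -131.64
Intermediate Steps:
(6*√(8/(-3) + 4))*(-19) = (6*√(8*(-⅓) + 4))*(-19) = (6*√(-8/3 + 4))*(-19) = (6*√(4/3))*(-19) = (6*(2*√3/3))*(-19) = (4*√3)*(-19) = -76*√3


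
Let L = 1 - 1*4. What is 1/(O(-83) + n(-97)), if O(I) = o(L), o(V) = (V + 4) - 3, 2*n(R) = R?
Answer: -2/101 ≈ -0.019802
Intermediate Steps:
n(R) = R/2
L = -3 (L = 1 - 4 = -3)
o(V) = 1 + V (o(V) = (4 + V) - 3 = 1 + V)
O(I) = -2 (O(I) = 1 - 3 = -2)
1/(O(-83) + n(-97)) = 1/(-2 + (1/2)*(-97)) = 1/(-2 - 97/2) = 1/(-101/2) = -2/101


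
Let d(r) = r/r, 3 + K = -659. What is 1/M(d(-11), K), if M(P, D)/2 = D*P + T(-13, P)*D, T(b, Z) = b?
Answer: 1/15888 ≈ 6.2941e-5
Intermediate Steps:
K = -662 (K = -3 - 659 = -662)
d(r) = 1
M(P, D) = -26*D + 2*D*P (M(P, D) = 2*(D*P - 13*D) = 2*(-13*D + D*P) = -26*D + 2*D*P)
1/M(d(-11), K) = 1/(2*(-662)*(-13 + 1)) = 1/(2*(-662)*(-12)) = 1/15888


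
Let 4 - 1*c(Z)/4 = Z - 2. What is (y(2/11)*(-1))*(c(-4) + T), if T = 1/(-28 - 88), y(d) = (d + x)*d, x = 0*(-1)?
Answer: -4639/3509 ≈ -1.3220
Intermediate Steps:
x = 0
y(d) = d**2 (y(d) = (d + 0)*d = d*d = d**2)
c(Z) = 24 - 4*Z (c(Z) = 16 - 4*(Z - 2) = 16 - 4*(-2 + Z) = 16 + (8 - 4*Z) = 24 - 4*Z)
T = -1/116 (T = 1/(-116) = -1/116 ≈ -0.0086207)
(y(2/11)*(-1))*(c(-4) + T) = ((2/11)**2*(-1))*((24 - 4*(-4)) - 1/116) = ((2*(1/11))**2*(-1))*((24 + 16) - 1/116) = ((2/11)**2*(-1))*(40 - 1/116) = ((4/121)*(-1))*(4639/116) = -4/121*4639/116 = -4639/3509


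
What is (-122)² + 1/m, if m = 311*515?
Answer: 2383895861/160165 ≈ 14884.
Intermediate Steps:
m = 160165
(-122)² + 1/m = (-122)² + 1/160165 = 14884 + 1/160165 = 2383895861/160165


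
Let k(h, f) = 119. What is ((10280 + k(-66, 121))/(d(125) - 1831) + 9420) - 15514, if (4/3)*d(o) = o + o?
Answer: -20051776/3287 ≈ -6100.3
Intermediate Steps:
d(o) = 3*o/2 (d(o) = 3*(o + o)/4 = 3*(2*o)/4 = 3*o/2)
((10280 + k(-66, 121))/(d(125) - 1831) + 9420) - 15514 = ((10280 + 119)/((3/2)*125 - 1831) + 9420) - 15514 = (10399/(375/2 - 1831) + 9420) - 15514 = (10399/(-3287/2) + 9420) - 15514 = (10399*(-2/3287) + 9420) - 15514 = (-20798/3287 + 9420) - 15514 = 30942742/3287 - 15514 = -20051776/3287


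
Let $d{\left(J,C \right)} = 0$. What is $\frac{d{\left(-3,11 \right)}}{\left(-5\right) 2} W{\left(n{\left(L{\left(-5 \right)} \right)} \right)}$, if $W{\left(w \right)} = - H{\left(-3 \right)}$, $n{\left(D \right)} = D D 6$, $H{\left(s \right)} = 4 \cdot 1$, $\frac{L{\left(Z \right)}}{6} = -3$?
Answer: $0$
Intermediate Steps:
$L{\left(Z \right)} = -18$ ($L{\left(Z \right)} = 6 \left(-3\right) = -18$)
$H{\left(s \right)} = 4$
$n{\left(D \right)} = 6 D^{2}$ ($n{\left(D \right)} = D^{2} \cdot 6 = 6 D^{2}$)
$W{\left(w \right)} = -4$ ($W{\left(w \right)} = \left(-1\right) 4 = -4$)
$\frac{d{\left(-3,11 \right)}}{\left(-5\right) 2} W{\left(n{\left(L{\left(-5 \right)} \right)} \right)} = \frac{0}{\left(-5\right) 2} \left(-4\right) = \frac{0}{-10} \left(-4\right) = 0 \left(- \frac{1}{10}\right) \left(-4\right) = 0 \left(-4\right) = 0$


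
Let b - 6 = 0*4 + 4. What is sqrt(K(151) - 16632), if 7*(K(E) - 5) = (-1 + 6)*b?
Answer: I*sqrt(814373)/7 ≈ 128.92*I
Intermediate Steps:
b = 10 (b = 6 + (0*4 + 4) = 6 + (0 + 4) = 6 + 4 = 10)
K(E) = 85/7 (K(E) = 5 + ((-1 + 6)*10)/7 = 5 + (5*10)/7 = 5 + (1/7)*50 = 5 + 50/7 = 85/7)
sqrt(K(151) - 16632) = sqrt(85/7 - 16632) = sqrt(-116339/7) = I*sqrt(814373)/7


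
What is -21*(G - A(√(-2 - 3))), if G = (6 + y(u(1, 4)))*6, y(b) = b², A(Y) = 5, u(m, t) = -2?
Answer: -1155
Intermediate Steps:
G = 60 (G = (6 + (-2)²)*6 = (6 + 4)*6 = 10*6 = 60)
-21*(G - A(√(-2 - 3))) = -21*(60 - 1*5) = -21*(60 - 5) = -21*55 = -1155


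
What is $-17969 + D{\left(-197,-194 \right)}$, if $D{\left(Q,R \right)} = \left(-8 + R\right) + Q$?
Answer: $-18368$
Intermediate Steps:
$D{\left(Q,R \right)} = -8 + Q + R$
$-17969 + D{\left(-197,-194 \right)} = -17969 - 399 = -18368$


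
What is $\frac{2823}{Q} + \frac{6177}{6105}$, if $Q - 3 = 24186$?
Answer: $\frac{1683332}{1491655} \approx 1.1285$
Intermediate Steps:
$Q = 24189$ ($Q = 3 + 24186 = 24189$)
$\frac{2823}{Q} + \frac{6177}{6105} = \frac{2823}{24189} + \frac{6177}{6105} = 2823 \cdot \frac{1}{24189} + 6177 \cdot \frac{1}{6105} = \frac{941}{8063} + \frac{2059}{2035} = \frac{1683332}{1491655}$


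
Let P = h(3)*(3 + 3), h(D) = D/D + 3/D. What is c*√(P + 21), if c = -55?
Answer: -55*√33 ≈ -315.95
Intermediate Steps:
h(D) = 1 + 3/D
P = 12 (P = ((3 + 3)/3)*(3 + 3) = ((⅓)*6)*6 = 2*6 = 12)
c*√(P + 21) = -55*√(12 + 21) = -55*√33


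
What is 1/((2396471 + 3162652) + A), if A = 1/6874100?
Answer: 6874100/38213967414301 ≈ 1.7988e-7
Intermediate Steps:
A = 1/6874100 ≈ 1.4547e-7
1/((2396471 + 3162652) + A) = 1/((2396471 + 3162652) + 1/6874100) = 1/(5559123 + 1/6874100) = 1/(38213967414301/6874100) = 6874100/38213967414301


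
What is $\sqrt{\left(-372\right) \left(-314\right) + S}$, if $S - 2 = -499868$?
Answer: $3 i \sqrt{42562} \approx 618.92 i$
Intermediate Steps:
$S = -499866$ ($S = 2 - 499868 = -499866$)
$\sqrt{\left(-372\right) \left(-314\right) + S} = \sqrt{\left(-372\right) \left(-314\right) - 499866} = \sqrt{116808 - 499866} = \sqrt{-383058} = 3 i \sqrt{42562}$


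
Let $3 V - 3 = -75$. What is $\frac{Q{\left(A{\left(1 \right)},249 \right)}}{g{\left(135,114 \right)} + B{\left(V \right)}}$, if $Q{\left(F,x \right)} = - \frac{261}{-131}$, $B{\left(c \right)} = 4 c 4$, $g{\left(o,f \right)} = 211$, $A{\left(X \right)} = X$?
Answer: $- \frac{261}{22663} \approx -0.011517$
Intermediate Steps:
$V = -24$ ($V = 1 + \frac{1}{3} \left(-75\right) = 1 - 25 = -24$)
$B{\left(c \right)} = 16 c$
$Q{\left(F,x \right)} = \frac{261}{131}$ ($Q{\left(F,x \right)} = \left(-261\right) \left(- \frac{1}{131}\right) = \frac{261}{131}$)
$\frac{Q{\left(A{\left(1 \right)},249 \right)}}{g{\left(135,114 \right)} + B{\left(V \right)}} = \frac{261}{131 \left(211 + 16 \left(-24\right)\right)} = \frac{261}{131 \left(211 - 384\right)} = \frac{261}{131 \left(-173\right)} = \frac{261}{131} \left(- \frac{1}{173}\right) = - \frac{261}{22663}$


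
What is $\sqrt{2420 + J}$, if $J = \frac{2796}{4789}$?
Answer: $\frac{164 \sqrt{2064059}}{4789} \approx 49.199$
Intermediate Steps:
$J = \frac{2796}{4789}$ ($J = 2796 \cdot \frac{1}{4789} = \frac{2796}{4789} \approx 0.58384$)
$\sqrt{2420 + J} = \sqrt{2420 + \frac{2796}{4789}} = \sqrt{\frac{11592176}{4789}} = \frac{164 \sqrt{2064059}}{4789}$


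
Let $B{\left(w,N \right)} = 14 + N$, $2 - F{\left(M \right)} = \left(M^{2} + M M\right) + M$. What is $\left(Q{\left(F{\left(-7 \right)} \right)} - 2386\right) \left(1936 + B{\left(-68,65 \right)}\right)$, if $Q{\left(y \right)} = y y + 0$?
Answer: $11153025$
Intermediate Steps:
$F{\left(M \right)} = 2 - M - 2 M^{2}$ ($F{\left(M \right)} = 2 - \left(\left(M^{2} + M M\right) + M\right) = 2 - \left(\left(M^{2} + M^{2}\right) + M\right) = 2 - \left(2 M^{2} + M\right) = 2 - \left(M + 2 M^{2}\right) = 2 - M - 2 M^{2}$)
$Q{\left(y \right)} = y^{2}$ ($Q{\left(y \right)} = y^{2} + 0 = y^{2}$)
$\left(Q{\left(F{\left(-7 \right)} \right)} - 2386\right) \left(1936 + B{\left(-68,65 \right)}\right) = \left(\left(2 - -7 - 2 \left(-7\right)^{2}\right)^{2} - 2386\right) \left(1936 + \left(14 + 65\right)\right) = \left(\left(2 + 7 - 98\right)^{2} - 2386\right) \left(1936 + 79\right) = \left(\left(2 + 7 - 98\right)^{2} - 2386\right) 2015 = \left(\left(-89\right)^{2} - 2386\right) 2015 = \left(7921 - 2386\right) 2015 = 5535 \cdot 2015 = 11153025$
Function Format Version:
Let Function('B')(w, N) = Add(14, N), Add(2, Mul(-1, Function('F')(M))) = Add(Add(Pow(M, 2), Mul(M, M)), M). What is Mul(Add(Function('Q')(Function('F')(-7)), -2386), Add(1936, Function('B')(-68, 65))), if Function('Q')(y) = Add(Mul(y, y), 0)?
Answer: 11153025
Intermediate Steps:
Function('F')(M) = Add(2, Mul(-1, M), Mul(-2, Pow(M, 2))) (Function('F')(M) = Add(2, Mul(-1, Add(Add(Pow(M, 2), Mul(M, M)), M))) = Add(2, Mul(-1, Add(Add(Pow(M, 2), Pow(M, 2)), M))) = Add(2, Mul(-1, Add(Mul(2, Pow(M, 2)), M))) = Add(2, Mul(-1, Add(M, Mul(2, Pow(M, 2))))) = Add(2, Add(Mul(-1, M), Mul(-2, Pow(M, 2)))) = Add(2, Mul(-1, M), Mul(-2, Pow(M, 2))))
Function('Q')(y) = Pow(y, 2) (Function('Q')(y) = Add(Pow(y, 2), 0) = Pow(y, 2))
Mul(Add(Function('Q')(Function('F')(-7)), -2386), Add(1936, Function('B')(-68, 65))) = Mul(Add(Pow(Add(2, Mul(-1, -7), Mul(-2, Pow(-7, 2))), 2), -2386), Add(1936, Add(14, 65))) = Mul(Add(Pow(Add(2, 7, Mul(-2, 49)), 2), -2386), Add(1936, 79)) = Mul(Add(Pow(Add(2, 7, -98), 2), -2386), 2015) = Mul(Add(Pow(-89, 2), -2386), 2015) = Mul(Add(7921, -2386), 2015) = Mul(5535, 2015) = 11153025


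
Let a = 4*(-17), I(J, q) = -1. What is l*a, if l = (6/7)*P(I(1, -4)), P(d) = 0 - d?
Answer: -408/7 ≈ -58.286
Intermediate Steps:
P(d) = -d
l = 6/7 (l = (6/7)*(-1*(-1)) = ((⅐)*6)*1 = (6/7)*1 = 6/7 ≈ 0.85714)
a = -68
l*a = (6/7)*(-68) = -408/7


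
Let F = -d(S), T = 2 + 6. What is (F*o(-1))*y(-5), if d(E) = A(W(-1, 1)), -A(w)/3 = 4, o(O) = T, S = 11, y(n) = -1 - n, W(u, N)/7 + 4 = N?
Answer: 384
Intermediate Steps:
W(u, N) = -28 + 7*N
T = 8
o(O) = 8
A(w) = -12 (A(w) = -3*4 = -12)
d(E) = -12
F = 12 (F = -1*(-12) = 12)
(F*o(-1))*y(-5) = (12*8)*(-1 - 1*(-5)) = 96*(-1 + 5) = 96*4 = 384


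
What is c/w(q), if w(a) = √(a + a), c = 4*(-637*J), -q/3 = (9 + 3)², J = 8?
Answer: 2548*I*√6/9 ≈ 693.48*I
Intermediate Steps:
q = -432 (q = -3*(9 + 3)² = -3*12² = -3*144 = -432)
c = -20384 (c = 4*(-637*8) = 4*(-5096) = -20384)
w(a) = √2*√a (w(a) = √(2*a) = √2*√a)
c/w(q) = -20384*(-I*√6/72) = -(-2548)*I*√6/9 = 2548*I*√6/9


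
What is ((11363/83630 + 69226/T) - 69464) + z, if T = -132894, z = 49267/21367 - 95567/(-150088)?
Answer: -26909954394274334228869/387408516255396360 ≈ -69462.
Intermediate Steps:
z = 9436365585/3206930296 (z = 49267*(1/21367) - 95567*(-1/150088) = 49267/21367 + 95567/150088 = 9436365585/3206930296 ≈ 2.9425)
((11363/83630 + 69226/T) - 69464) + z = ((11363/83630 + 69226/(-132894)) - 69464) + 9436365585/3206930296 = ((11363*(1/83630) + 69226*(-1/132894)) - 69464) + 9436365585/3206930296 = ((11363/83630 - 34613/66447) - 69464) + 9436365585/3206930296 = (-2139647929/5556962610 - 69464) + 9436365585/3206930296 = -386010990388969/5556962610 + 9436365585/3206930296 = -26909954394274334228869/387408516255396360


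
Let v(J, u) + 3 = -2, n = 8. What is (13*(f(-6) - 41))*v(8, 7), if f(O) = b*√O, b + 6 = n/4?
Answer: 2665 + 260*I*√6 ≈ 2665.0 + 636.87*I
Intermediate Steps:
v(J, u) = -5 (v(J, u) = -3 - 2 = -5)
b = -4 (b = -6 + 8/4 = -6 + 8*(¼) = -6 + 2 = -4)
f(O) = -4*√O
(13*(f(-6) - 41))*v(8, 7) = (13*(-4*I*√6 - 41))*(-5) = (13*(-41 - 4*I*√6))*(-5) = (-533 - 52*I*√6)*(-5) = 2665 + 260*I*√6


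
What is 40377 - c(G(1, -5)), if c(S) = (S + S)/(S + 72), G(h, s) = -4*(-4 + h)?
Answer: 282637/7 ≈ 40377.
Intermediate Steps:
G(h, s) = 16 - 4*h
c(S) = 2*S/(72 + S) (c(S) = (2*S)/(72 + S) = 2*S/(72 + S))
40377 - c(G(1, -5)) = 40377 - 2*(16 - 4*1)/(72 + (16 - 4*1)) = 40377 - 2*(16 - 4)/(72 + (16 - 4)) = 40377 - 2*12/(72 + 12) = 40377 - 2*12/84 = 40377 - 1*2/7 = 40377 - 2/7 = 282637/7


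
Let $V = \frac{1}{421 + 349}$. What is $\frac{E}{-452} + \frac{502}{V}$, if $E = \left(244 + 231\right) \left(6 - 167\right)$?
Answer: $\frac{174792555}{452} \approx 3.8671 \cdot 10^{5}$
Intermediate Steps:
$V = \frac{1}{770} \approx 0.0012987$
$E = -76475$ ($E = 475 \left(-161\right) = -76475$)
$\frac{E}{-452} + \frac{502}{V} = - \frac{76475}{-452} + 502 \frac{1}{\frac{1}{770}} = \left(-76475\right) \left(- \frac{1}{452}\right) + 502 \cdot 770 = \frac{76475}{452} + 386540 = \frac{174792555}{452}$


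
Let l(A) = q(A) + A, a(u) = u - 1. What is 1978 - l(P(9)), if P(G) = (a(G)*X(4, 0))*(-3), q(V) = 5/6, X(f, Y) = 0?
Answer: 11863/6 ≈ 1977.2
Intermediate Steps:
a(u) = -1 + u
q(V) = ⅚ (q(V) = 5*(⅙) = ⅚)
P(G) = 0 (P(G) = ((-1 + G)*0)*(-3) = 0*(-3) = 0)
l(A) = ⅚ + A
1978 - l(P(9)) = 1978 - (⅚ + 0) = 1978 - 1*⅚ = 1978 - ⅚ = 11863/6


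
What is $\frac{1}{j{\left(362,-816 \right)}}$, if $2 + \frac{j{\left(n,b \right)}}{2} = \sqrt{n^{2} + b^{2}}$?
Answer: $\frac{1}{796896} + \frac{5 \sqrt{7969}}{796896} \approx 0.00056136$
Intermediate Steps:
$j{\left(n,b \right)} = -4 + 2 \sqrt{b^{2} + n^{2}}$ ($j{\left(n,b \right)} = -4 + 2 \sqrt{n^{2} + b^{2}} = -4 + 2 \sqrt{b^{2} + n^{2}}$)
$\frac{1}{j{\left(362,-816 \right)}} = \frac{1}{-4 + 2 \sqrt{\left(-816\right)^{2} + 362^{2}}} = \frac{1}{-4 + 2 \sqrt{665856 + 131044}} = \frac{1}{-4 + 2 \sqrt{796900}} = \frac{1}{-4 + 2 \cdot 10 \sqrt{7969}} = \frac{1}{-4 + 20 \sqrt{7969}}$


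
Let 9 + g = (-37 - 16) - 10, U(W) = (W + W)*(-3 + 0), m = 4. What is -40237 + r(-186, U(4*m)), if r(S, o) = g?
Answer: -40309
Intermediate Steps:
U(W) = -6*W (U(W) = (2*W)*(-3) = -6*W)
g = -72 (g = -9 + ((-37 - 16) - 10) = -9 + (-53 - 10) = -9 - 63 = -72)
r(S, o) = -72
-40237 + r(-186, U(4*m)) = -40237 - 72 = -40309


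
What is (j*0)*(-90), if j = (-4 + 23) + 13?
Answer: 0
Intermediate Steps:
j = 32 (j = 19 + 13 = 32)
(j*0)*(-90) = (32*0)*(-90) = 0*(-90) = 0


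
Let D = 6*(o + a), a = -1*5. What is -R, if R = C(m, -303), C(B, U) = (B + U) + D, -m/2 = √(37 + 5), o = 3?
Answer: 315 + 2*√42 ≈ 327.96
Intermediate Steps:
m = -2*√42 (m = -2*√(37 + 5) = -2*√42 ≈ -12.961)
a = -5
D = -12 (D = 6*(3 - 5) = 6*(-2) = -12)
C(B, U) = -12 + B + U (C(B, U) = (B + U) - 12 = -12 + B + U)
R = -315 - 2*√42 (R = -12 - 2*√42 - 303 = -315 - 2*√42 ≈ -327.96)
-R = -(-315 - 2*√42) = 315 + 2*√42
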